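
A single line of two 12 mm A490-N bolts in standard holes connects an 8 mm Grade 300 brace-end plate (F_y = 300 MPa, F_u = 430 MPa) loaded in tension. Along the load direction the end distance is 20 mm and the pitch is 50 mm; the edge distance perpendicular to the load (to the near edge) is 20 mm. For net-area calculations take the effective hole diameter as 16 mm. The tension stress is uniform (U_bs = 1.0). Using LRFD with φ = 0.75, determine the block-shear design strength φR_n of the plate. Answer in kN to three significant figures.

102 kN

Shear plane L_v = 20 + 1·50 = 70 mm; A_gv = 70 × 8 = 560 mm².
A_nv = (70 − 1.5·16) × 8 = 368 mm².
A_nt = (20 − 0.5·16) × 8 = 96 mm².
0.6 F_u A_nv = 94.94 kN; 0.6 F_y A_gv = 100.8 kN → shear rupture governs the shear term.
R_n = 94.94 + 1.0 × 430 × 96 / 1000 = 136.2 kN.
Design strength φR_n = 0.75 × 136.2 = 102 kN.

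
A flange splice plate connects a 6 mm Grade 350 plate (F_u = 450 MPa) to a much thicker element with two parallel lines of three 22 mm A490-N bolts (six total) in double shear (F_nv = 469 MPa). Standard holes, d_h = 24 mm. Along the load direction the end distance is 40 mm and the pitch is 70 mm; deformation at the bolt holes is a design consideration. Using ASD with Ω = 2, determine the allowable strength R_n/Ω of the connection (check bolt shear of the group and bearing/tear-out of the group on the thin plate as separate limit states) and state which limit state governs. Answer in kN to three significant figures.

376 kN (bearing governs)

Bolt shear: A_b = π·22²/4 = 380.1 mm²; R_n = 469 × 380.1 × 6 × 2 / 1000 = 2139 kN → 2139 / 2 = 1070 kN.
Bearing (1.2 l_c t F_u ≤ 2.4 d t F_u): upper limit = 2.4·22·6·450 / 1000 = 142.6 kN.
  Edge l_c = 40 − 24/2 = 28 → r_n = 90.72 kN; interior l_c = 70 − 24 = 46 → r_n = 142.6 kN.
  R_n,bearing = 2·90.72 + 4·142.6 = 751.7 kN → 751.7 / 2 = 376 kN.
Bearing governs: 376 kN.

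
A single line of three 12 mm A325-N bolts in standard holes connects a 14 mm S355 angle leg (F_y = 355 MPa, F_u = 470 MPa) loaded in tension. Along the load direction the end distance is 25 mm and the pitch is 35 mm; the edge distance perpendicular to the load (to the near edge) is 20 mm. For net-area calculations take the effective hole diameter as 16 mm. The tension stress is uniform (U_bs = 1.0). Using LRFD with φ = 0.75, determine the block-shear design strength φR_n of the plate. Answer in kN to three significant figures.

Shear plane L_v = 25 + 2·35 = 95 mm; A_gv = 95 × 14 = 1330 mm².
A_nv = (95 − 2.5·16) × 14 = 770 mm².
A_nt = (20 − 0.5·16) × 14 = 168 mm².
0.6 F_u A_nv = 217.1 kN; 0.6 F_y A_gv = 283.3 kN → shear rupture governs the shear term.
R_n = 217.1 + 1.0 × 470 × 168 / 1000 = 296.1 kN.
Design strength φR_n = 0.75 × 296.1 = 222 kN.

222 kN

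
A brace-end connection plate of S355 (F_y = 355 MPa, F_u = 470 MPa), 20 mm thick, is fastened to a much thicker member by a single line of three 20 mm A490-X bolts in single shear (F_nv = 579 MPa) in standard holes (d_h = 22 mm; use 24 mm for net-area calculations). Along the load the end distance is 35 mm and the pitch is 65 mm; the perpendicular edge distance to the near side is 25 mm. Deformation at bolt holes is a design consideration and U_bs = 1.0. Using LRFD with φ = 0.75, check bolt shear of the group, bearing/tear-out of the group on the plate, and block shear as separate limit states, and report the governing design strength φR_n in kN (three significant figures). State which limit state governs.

Bolt shear: A_b = π·20²/4 = 314.2 mm²; R_n = 579 × 314.2 × 3 × 1 / 1000 = 545.7 kN → 0.75 × 545.7 = 409 kN.
Bearing: edge l_c = 24, r_n = 270.7 kN; interior l_c = 43, r_n = 451.2 kN; R_n = 270.7 + 2·451.2 = 1173 kN → 880 kN.
Block shear: A_gv = 3300, A_nv = 2100, A_nt = 260 mm²; R_n = min(0.6F_uA_nv, 0.6F_yA_gv) + U_bs·F_u·A_nt = 714.4 kN → 536 kN.
Bolt shear governs: 409 kN.

409 kN (bolt shear governs)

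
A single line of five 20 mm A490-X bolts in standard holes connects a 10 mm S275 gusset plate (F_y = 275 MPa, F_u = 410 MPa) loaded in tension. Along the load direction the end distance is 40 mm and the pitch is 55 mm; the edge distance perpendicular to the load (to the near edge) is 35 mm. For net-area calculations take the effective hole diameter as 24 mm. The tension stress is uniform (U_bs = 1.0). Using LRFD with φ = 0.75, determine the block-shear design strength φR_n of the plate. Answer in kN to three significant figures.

351 kN

Shear plane L_v = 40 + 4·55 = 260 mm; A_gv = 260 × 10 = 2600 mm².
A_nv = (260 − 4.5·24) × 10 = 1520 mm².
A_nt = (35 − 0.5·24) × 10 = 230 mm².
0.6 F_u A_nv = 373.9 kN; 0.6 F_y A_gv = 429 kN → shear rupture governs the shear term.
R_n = 373.9 + 1.0 × 410 × 230 / 1000 = 468.2 kN.
Design strength φR_n = 0.75 × 468.2 = 351 kN.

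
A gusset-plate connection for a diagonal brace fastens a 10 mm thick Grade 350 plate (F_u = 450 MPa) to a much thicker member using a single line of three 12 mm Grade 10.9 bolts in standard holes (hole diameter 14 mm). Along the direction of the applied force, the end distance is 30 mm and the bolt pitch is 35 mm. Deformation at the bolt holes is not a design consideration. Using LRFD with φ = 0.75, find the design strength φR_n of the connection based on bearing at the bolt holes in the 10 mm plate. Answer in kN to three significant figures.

329 kN

Per bolt r_n = 1.5 l_c t F_u ≤ 3.0 d t F_u; upper limit = 3.0 × 12 × 10 × 450 / 1000 = 162 kN.
Edge bolt: l_c = 30 − 14/2 = 23 mm → 1.5 × 23 × 10 × 450 / 1000 = 155.2 → r_n = 155.2 kN.
Interior bolts: l_c = 35 − 14 = 21 mm → 1.5 × 21 × 10 × 450 / 1000 = 141.8 → r_n = 141.8 kN.
R_n = 1 × 155.2 + 2 × 141.8 = 438.8 kN.
Design strength φR_n = 0.75 × 438.8 = 329 kN.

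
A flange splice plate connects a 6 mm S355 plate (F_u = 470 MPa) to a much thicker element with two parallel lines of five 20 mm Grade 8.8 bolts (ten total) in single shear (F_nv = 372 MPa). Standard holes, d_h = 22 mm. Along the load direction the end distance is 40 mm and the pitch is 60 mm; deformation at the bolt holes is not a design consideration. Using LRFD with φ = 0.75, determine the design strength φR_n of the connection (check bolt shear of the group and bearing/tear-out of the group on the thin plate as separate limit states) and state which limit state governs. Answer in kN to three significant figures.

Bolt shear: A_b = π·20²/4 = 314.2 mm²; R_n = 372 × 314.2 × 10 × 1 / 1000 = 1169 kN → 0.75 × 1169 = 877 kN.
Bearing (1.5 l_c t F_u ≤ 3.0 d t F_u): upper limit = 3.0·20·6·470 / 1000 = 169.2 kN.
  Edge l_c = 40 − 22/2 = 29 → r_n = 122.7 kN; interior l_c = 60 − 22 = 38 → r_n = 160.7 kN.
  R_n,bearing = 2·122.7 + 8·160.7 = 1531 kN → 0.75 × 1531 = 1150 kN.
Bolt shear governs: 877 kN.

877 kN (bolt shear governs)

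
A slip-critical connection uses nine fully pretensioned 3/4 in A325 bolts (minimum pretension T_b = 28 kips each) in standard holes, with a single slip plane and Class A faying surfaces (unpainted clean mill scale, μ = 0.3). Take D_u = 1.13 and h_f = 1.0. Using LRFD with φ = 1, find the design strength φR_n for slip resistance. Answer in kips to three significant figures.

85.4 kips

R_n = μ · D_u · h_f · T_b · n_s · n_b = 0.3 × 1.13 × 1.0 × 28 × 1 × 9 = 85.43 kips.
Design strength φR_n = 1 × 85.43 = 85.4 kips.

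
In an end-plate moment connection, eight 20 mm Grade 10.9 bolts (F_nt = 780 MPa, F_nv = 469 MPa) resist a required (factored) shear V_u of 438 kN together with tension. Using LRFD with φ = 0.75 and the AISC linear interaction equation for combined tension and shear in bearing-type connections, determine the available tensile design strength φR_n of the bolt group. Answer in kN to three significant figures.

1180 kN

A_b = π·20²/4 = 314.2 mm²; f_rv = 438 × 1000 / (8 × 314.2) = 174.3 MPa.
F'_nt = 1.3 F_nt − (F_nt / φF_nv) f_rv = 1.3·780 − (780/(0.75·469))·174.3 = 627.5 MPa, capped at F_nt → F'_nt = 627.5 MPa.
R_n = F'_nt · A_b · n = 627.5 × 314.2 × 8 / 1000 = 1577 kN.
Design strength φR_n = 0.75 × 1577 = 1180 kN.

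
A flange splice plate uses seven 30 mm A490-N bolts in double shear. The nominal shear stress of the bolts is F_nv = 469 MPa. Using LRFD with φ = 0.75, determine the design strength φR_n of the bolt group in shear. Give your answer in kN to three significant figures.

A_b = π × 30² / 4 = 706.9 mm².
R_n = F_nv · A_b · n · n_s = 469 × 706.9 × 7 × 2 / 1000 = 4641 kN.
Design strength φR_n = 0.75 × 4641 = 3480 kN.

3480 kN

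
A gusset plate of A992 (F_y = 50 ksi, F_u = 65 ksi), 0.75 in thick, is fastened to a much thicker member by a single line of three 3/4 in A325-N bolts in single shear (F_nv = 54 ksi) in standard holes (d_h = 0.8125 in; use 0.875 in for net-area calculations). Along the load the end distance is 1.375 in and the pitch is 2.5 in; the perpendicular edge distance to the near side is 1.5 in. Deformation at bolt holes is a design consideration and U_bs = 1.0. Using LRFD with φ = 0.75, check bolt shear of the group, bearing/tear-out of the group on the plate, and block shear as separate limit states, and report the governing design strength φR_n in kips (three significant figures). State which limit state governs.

Bolt shear: A_b = π·0.75²/4 = 0.4418 in²; R_n = 54 × 0.4418 × 3 × 1 = 71.57 kips → 0.75 × 71.57 = 53.7 kips.
Bearing: edge l_c = 0.9688, r_n = 56.67 kips; interior l_c = 1.688, r_n = 87.75 kips; R_n = 56.67 + 2·87.75 = 232.2 kips → 174 kips.
Block shear: A_gv = 4.781, A_nv = 3.141, A_nt = 0.7969 in²; R_n = min(0.6F_uA_nv, 0.6F_yA_gv) + U_bs·F_u·A_nt = 174.3 kips → 131 kips.
Bolt shear governs: 53.7 kips.

53.7 kips (bolt shear governs)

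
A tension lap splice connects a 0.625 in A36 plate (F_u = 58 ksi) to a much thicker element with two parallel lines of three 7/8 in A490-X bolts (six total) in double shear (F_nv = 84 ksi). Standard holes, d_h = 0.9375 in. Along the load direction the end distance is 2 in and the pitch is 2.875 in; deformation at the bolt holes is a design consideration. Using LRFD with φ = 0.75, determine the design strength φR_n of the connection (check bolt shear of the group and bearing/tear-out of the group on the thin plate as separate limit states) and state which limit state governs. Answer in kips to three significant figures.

Bolt shear: A_b = π·0.875²/4 = 0.6013 in²; R_n = 84 × 0.6013 × 6 × 2 = 606.1 kips → 0.75 × 606.1 = 455 kips.
Bearing (1.2 l_c t F_u ≤ 2.4 d t F_u): upper limit = 2.4·0.875·0.625·58 = 76.12 kips.
  Edge l_c = 2 − 0.9375/2 = 1.531 → r_n = 66.61 kips; interior l_c = 2.875 − 0.9375 = 1.938 → r_n = 76.12 kips.
  R_n,bearing = 2·66.61 + 4·76.12 = 437.7 kips → 0.75 × 437.7 = 328 kips.
Bearing governs: 328 kips.

328 kips (bearing governs)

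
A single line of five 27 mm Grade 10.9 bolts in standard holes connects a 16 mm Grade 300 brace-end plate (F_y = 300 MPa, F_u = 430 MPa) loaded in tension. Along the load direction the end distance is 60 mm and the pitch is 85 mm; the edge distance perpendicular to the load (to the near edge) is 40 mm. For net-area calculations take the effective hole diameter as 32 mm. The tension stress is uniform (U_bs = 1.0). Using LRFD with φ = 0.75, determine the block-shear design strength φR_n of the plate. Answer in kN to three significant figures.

916 kN

Shear plane L_v = 60 + 4·85 = 400 mm; A_gv = 400 × 16 = 6400 mm².
A_nv = (400 − 4.5·32) × 16 = 4096 mm².
A_nt = (40 − 0.5·32) × 16 = 384 mm².
0.6 F_u A_nv = 1057 kN; 0.6 F_y A_gv = 1152 kN → shear rupture governs the shear term.
R_n = 1057 + 1.0 × 430 × 384 / 1000 = 1222 kN.
Design strength φR_n = 0.75 × 1222 = 916 kN.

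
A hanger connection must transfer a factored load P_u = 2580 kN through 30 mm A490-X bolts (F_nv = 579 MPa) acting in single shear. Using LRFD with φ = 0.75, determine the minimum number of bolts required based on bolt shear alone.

9 bolts

A_b = π·30²/4 = 706.9 mm².
Per-bolt design strength φR_n = 0.75 × 579 × 706.9 × 1 / 1000 = 307 kN.
n ≥ 2580 / 307 = 8.405 → use 9 bolts.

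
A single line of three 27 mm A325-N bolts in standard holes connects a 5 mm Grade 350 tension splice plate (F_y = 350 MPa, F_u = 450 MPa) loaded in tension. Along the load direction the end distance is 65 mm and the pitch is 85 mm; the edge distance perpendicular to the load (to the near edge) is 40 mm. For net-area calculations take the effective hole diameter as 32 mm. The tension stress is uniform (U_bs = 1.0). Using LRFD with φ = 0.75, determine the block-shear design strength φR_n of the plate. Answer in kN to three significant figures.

197 kN

Shear plane L_v = 65 + 2·85 = 235 mm; A_gv = 235 × 5 = 1175 mm².
A_nv = (235 − 2.5·32) × 5 = 775 mm².
A_nt = (40 − 0.5·32) × 5 = 120 mm².
0.6 F_u A_nv = 209.2 kN; 0.6 F_y A_gv = 246.8 kN → shear rupture governs the shear term.
R_n = 209.2 + 1.0 × 450 × 120 / 1000 = 263.2 kN.
Design strength φR_n = 0.75 × 263.2 = 197 kN.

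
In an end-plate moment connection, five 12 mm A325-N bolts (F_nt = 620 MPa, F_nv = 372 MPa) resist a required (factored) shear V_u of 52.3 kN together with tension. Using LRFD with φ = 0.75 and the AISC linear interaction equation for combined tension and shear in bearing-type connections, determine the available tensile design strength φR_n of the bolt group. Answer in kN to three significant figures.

A_b = π·12²/4 = 113.1 mm²; f_rv = 52.3 × 1000 / (5 × 113.1) = 92.49 MPa.
F'_nt = 1.3 F_nt − (F_nt / φF_nv) f_rv = 1.3·620 − (620/(0.75·372))·92.49 = 600.5 MPa, capped at F_nt → F'_nt = 600.5 MPa.
R_n = F'_nt · A_b · n = 600.5 × 113.1 × 5 / 1000 = 339.6 kN.
Design strength φR_n = 0.75 × 339.6 = 255 kN.

255 kN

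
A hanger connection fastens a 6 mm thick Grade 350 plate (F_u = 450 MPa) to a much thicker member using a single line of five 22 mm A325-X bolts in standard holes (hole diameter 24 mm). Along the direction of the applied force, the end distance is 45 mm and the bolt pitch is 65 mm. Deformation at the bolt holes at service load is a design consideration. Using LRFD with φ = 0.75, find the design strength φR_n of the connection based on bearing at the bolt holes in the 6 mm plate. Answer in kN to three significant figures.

479 kN

Per bolt r_n = 1.2 l_c t F_u ≤ 2.4 d t F_u; upper limit = 2.4 × 22 × 6 × 450 / 1000 = 142.6 kN.
Edge bolt: l_c = 45 − 24/2 = 33 mm → 1.2 × 33 × 6 × 450 / 1000 = 106.9 → r_n = 106.9 kN.
Interior bolts: l_c = 65 − 24 = 41 mm → 1.2 × 41 × 6 × 450 / 1000 = 132.8 → r_n = 132.8 kN.
R_n = 1 × 106.9 + 4 × 132.8 = 638.3 kN.
Design strength φR_n = 0.75 × 638.3 = 479 kN.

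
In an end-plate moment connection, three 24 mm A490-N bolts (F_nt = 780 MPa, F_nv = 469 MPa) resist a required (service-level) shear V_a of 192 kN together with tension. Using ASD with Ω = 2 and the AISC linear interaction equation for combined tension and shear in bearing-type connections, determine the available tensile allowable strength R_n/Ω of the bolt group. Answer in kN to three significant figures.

A_b = π·24²/4 = 452.4 mm²; f_rv = 192 × 1000 / (3 × 452.4) = 141.5 MPa.
F'_nt = 1.3 F_nt − (Ω F_nt / F_nv) f_rv = 1.3·780 − (2·780/469)·141.5 = 543.4 MPa, capped at F_nt → F'_nt = 543.4 MPa.
R_n = F'_nt · A_b · n = 543.4 × 452.4 × 3 / 1000 = 737.5 kN.
Allowable strength R_n/Ω = 737.5 / 2 = 369 kN.

369 kN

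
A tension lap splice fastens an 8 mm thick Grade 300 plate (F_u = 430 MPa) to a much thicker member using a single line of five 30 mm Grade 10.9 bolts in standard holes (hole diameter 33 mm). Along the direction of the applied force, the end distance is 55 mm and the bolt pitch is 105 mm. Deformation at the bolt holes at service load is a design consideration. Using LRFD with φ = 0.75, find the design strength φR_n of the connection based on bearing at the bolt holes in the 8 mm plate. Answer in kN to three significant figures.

Per bolt r_n = 1.2 l_c t F_u ≤ 2.4 d t F_u; upper limit = 2.4 × 30 × 8 × 430 / 1000 = 247.7 kN.
Edge bolt: l_c = 55 − 33/2 = 38.5 mm → 1.2 × 38.5 × 8 × 430 / 1000 = 158.9 → r_n = 158.9 kN.
Interior bolts: l_c = 105 − 33 = 72 mm → 1.2 × 72 × 8 × 430 / 1000 = 297.2 → r_n = 247.7 kN.
R_n = 1 × 158.9 + 4 × 247.7 = 1150 kN.
Design strength φR_n = 0.75 × 1150 = 862 kN.

862 kN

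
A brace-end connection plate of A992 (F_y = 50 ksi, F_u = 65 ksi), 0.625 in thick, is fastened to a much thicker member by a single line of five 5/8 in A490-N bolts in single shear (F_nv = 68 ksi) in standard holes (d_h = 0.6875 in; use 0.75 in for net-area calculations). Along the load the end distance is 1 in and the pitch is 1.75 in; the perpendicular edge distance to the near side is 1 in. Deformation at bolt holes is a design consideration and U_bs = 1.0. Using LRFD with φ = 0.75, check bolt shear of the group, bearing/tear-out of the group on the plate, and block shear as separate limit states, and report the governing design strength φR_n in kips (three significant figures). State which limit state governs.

Bolt shear: A_b = π·0.625²/4 = 0.3068 in²; R_n = 68 × 0.3068 × 5 × 1 = 104.3 kips → 0.75 × 104.3 = 78.2 kips.
Bearing: edge l_c = 0.6562, r_n = 31.99 kips; interior l_c = 1.062, r_n = 51.8 kips; R_n = 31.99 + 4·51.8 = 239.2 kips → 179 kips.
Block shear: A_gv = 5, A_nv = 2.891, A_nt = 0.3906 in²; R_n = min(0.6F_uA_nv, 0.6F_yA_gv) + U_bs·F_u·A_nt = 138.1 kips → 104 kips.
Bolt shear governs: 78.2 kips.

78.2 kips (bolt shear governs)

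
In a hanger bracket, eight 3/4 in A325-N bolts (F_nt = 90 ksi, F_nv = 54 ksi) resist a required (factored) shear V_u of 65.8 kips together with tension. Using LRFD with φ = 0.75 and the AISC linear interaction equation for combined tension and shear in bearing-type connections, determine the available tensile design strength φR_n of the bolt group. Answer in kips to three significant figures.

A_b = π·0.75²/4 = 0.4418 in²; f_rv = 65.8 / (8 × 0.4418) = 18.62 ksi.
F'_nt = 1.3 F_nt − (F_nt / φF_nv) f_rv = 1.3·90 − (90/(0.75·54))·18.62 = 75.63 ksi, capped at F_nt → F'_nt = 75.63 ksi.
R_n = F'_nt · A_b · n = 75.63 × 0.4418 × 8 = 267.3 kips.
Design strength φR_n = 0.75 × 267.3 = 200 kips.

200 kips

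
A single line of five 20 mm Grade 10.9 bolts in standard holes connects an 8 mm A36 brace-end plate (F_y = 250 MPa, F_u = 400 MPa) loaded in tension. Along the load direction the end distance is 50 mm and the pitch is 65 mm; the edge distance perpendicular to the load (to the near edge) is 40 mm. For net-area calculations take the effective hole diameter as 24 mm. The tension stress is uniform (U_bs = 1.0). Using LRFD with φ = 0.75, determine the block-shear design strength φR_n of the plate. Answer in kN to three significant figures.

Shear plane L_v = 50 + 4·65 = 310 mm; A_gv = 310 × 8 = 2480 mm².
A_nv = (310 − 4.5·24) × 8 = 1616 mm².
A_nt = (40 − 0.5·24) × 8 = 224 mm².
0.6 F_u A_nv = 387.8 kN; 0.6 F_y A_gv = 372 kN → shear yielding governs the shear term.
R_n = 372 + 1.0 × 400 × 224 / 1000 = 461.6 kN.
Design strength φR_n = 0.75 × 461.6 = 346 kN.

346 kN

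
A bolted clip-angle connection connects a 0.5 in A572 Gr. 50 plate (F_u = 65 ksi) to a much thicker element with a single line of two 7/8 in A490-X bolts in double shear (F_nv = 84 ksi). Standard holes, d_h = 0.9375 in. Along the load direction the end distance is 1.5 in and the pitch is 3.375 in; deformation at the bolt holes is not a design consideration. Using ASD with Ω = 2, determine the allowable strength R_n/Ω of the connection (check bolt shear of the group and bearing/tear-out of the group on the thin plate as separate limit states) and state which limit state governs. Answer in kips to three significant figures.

Bolt shear: A_b = π·0.875²/4 = 0.6013 in²; R_n = 84 × 0.6013 × 2 × 2 = 202 kips → 202 / 2 = 101 kips.
Bearing (1.5 l_c t F_u ≤ 3.0 d t F_u): upper limit = 3.0·0.875·0.5·65 = 85.31 kips.
  Edge l_c = 1.5 − 0.9375/2 = 1.031 → r_n = 50.27 kips; interior l_c = 3.375 − 0.9375 = 2.438 → r_n = 85.31 kips.
  R_n,bearing = 1·50.27 + 1·85.31 = 135.6 kips → 135.6 / 2 = 67.8 kips.
Bearing governs: 67.8 kips.

67.8 kips (bearing governs)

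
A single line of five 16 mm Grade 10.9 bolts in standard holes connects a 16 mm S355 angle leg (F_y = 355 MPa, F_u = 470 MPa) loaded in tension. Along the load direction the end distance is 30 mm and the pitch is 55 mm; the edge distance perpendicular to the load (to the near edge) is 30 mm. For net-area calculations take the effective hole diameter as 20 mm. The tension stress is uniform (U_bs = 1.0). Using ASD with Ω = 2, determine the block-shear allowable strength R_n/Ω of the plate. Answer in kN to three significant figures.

436 kN

Shear plane L_v = 30 + 4·55 = 250 mm; A_gv = 250 × 16 = 4000 mm².
A_nv = (250 − 4.5·20) × 16 = 2560 mm².
A_nt = (30 − 0.5·20) × 16 = 320 mm².
0.6 F_u A_nv = 721.9 kN; 0.6 F_y A_gv = 852 kN → shear rupture governs the shear term.
R_n = 721.9 + 1.0 × 470 × 320 / 1000 = 872.3 kN.
Allowable strength R_n/Ω = 872.3 / 2 = 436 kN.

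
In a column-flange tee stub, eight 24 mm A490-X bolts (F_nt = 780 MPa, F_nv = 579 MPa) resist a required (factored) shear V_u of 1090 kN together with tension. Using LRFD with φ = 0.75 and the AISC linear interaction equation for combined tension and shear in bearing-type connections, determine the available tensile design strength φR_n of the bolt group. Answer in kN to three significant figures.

1280 kN

A_b = π·24²/4 = 452.4 mm²; f_rv = 1090 × 1000 / (8 × 452.4) = 301.2 MPa.
F'_nt = 1.3 F_nt − (F_nt / φF_nv) f_rv = 1.3·780 − (780/(0.75·579))·301.2 = 473 MPa, capped at F_nt → F'_nt = 473 MPa.
R_n = F'_nt · A_b · n = 473 × 452.4 × 8 / 1000 = 1712 kN.
Design strength φR_n = 0.75 × 1712 = 1280 kN.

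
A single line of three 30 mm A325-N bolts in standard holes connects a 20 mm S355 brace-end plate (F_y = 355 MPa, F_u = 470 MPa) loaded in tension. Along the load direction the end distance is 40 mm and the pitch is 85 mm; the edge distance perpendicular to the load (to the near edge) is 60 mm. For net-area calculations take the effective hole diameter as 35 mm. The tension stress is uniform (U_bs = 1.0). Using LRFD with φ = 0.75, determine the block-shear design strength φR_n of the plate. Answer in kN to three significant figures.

Shear plane L_v = 40 + 2·85 = 210 mm; A_gv = 210 × 20 = 4200 mm².
A_nv = (210 − 2.5·35) × 20 = 2450 mm².
A_nt = (60 − 0.5·35) × 20 = 850 mm².
0.6 F_u A_nv = 690.9 kN; 0.6 F_y A_gv = 894.6 kN → shear rupture governs the shear term.
R_n = 690.9 + 1.0 × 470 × 850 / 1000 = 1090 kN.
Design strength φR_n = 0.75 × 1090 = 818 kN.

818 kN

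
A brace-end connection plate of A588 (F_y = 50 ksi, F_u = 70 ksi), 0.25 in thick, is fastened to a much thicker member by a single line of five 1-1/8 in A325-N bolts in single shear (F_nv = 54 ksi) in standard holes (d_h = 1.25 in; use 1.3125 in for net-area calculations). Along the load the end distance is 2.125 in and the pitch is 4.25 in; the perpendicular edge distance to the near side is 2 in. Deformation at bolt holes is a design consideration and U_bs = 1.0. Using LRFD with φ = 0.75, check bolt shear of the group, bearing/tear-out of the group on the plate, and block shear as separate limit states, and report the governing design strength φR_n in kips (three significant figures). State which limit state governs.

Bolt shear: A_b = π·1.125²/4 = 0.994 in²; R_n = 54 × 0.994 × 5 × 1 = 268.4 kips → 0.75 × 268.4 = 201 kips.
Bearing: edge l_c = 1.5, r_n = 31.5 kips; interior l_c = 3, r_n = 47.25 kips; R_n = 31.5 + 4·47.25 = 220.5 kips → 165 kips.
Block shear: A_gv = 4.781, A_nv = 3.305, A_nt = 0.3359 in²; R_n = min(0.6F_uA_nv, 0.6F_yA_gv) + U_bs·F_u·A_nt = 162.3 kips → 122 kips.
Block shear governs: 122 kips.

122 kips (block shear governs)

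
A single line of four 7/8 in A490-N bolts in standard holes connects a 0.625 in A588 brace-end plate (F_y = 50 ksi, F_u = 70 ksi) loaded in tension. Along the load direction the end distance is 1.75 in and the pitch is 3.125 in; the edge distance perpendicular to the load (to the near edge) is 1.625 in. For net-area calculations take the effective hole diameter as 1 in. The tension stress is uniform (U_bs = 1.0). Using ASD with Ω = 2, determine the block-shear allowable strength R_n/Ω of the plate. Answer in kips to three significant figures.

Shear plane L_v = 1.75 + 3·3.125 = 11.12 in; A_gv = 11.12 × 0.625 = 6.953 in².
A_nv = (11.12 − 3.5·1) × 0.625 = 4.766 in².
A_nt = (1.625 − 0.5·1) × 0.625 = 0.7031 in².
0.6 F_u A_nv = 200.2 kips; 0.6 F_y A_gv = 208.6 kips → shear rupture governs the shear term.
R_n = 200.2 + 1.0 × 70 × 0.7031 = 249.4 kips.
Allowable strength R_n/Ω = 249.4 / 2 = 125 kips.

125 kips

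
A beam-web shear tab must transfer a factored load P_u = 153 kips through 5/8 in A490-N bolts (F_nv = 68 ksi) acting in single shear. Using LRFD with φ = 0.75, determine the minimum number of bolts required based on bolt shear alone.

10 bolts

A_b = π·0.625²/4 = 0.3068 in².
Per-bolt design strength φR_n = 0.75 × 68 × 0.3068 × 1 = 15.65 kips.
n ≥ 153 / 15.65 = 9.778 → use 10 bolts.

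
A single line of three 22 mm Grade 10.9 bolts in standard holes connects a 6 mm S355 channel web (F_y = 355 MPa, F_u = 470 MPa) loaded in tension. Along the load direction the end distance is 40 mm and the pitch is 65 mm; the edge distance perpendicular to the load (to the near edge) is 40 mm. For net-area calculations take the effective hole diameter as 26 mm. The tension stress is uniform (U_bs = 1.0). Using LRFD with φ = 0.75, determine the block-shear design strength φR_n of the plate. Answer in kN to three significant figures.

Shear plane L_v = 40 + 2·65 = 170 mm; A_gv = 170 × 6 = 1020 mm².
A_nv = (170 − 2.5·26) × 6 = 630 mm².
A_nt = (40 − 0.5·26) × 6 = 162 mm².
0.6 F_u A_nv = 177.7 kN; 0.6 F_y A_gv = 217.3 kN → shear rupture governs the shear term.
R_n = 177.7 + 1.0 × 470 × 162 / 1000 = 253.8 kN.
Design strength φR_n = 0.75 × 253.8 = 190 kN.

190 kN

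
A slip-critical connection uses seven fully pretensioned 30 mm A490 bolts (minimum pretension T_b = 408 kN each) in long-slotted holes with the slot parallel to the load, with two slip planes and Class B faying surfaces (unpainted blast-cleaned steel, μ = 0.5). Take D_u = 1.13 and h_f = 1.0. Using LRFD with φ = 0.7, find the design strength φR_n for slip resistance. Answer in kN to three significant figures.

R_n = μ · D_u · h_f · T_b · n_s · n_b = 0.5 × 1.13 × 1.0 × 408 × 2 × 7 = 3227 kN.
Design strength φR_n = 0.7 × 3227 = 2260 kN.

2260 kN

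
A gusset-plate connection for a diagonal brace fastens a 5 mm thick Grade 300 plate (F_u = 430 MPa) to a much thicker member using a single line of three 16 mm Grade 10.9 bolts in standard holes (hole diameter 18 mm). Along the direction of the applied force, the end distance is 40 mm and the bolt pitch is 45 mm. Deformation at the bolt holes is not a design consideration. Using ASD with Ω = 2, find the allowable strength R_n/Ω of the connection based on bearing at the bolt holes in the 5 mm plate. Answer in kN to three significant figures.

Per bolt r_n = 1.5 l_c t F_u ≤ 3.0 d t F_u; upper limit = 3.0 × 16 × 5 × 430 / 1000 = 103.2 kN.
Edge bolt: l_c = 40 − 18/2 = 31 mm → 1.5 × 31 × 5 × 430 / 1000 = 99.98 → r_n = 99.98 kN.
Interior bolts: l_c = 45 − 18 = 27 mm → 1.5 × 27 × 5 × 430 / 1000 = 87.08 → r_n = 87.08 kN.
R_n = 1 × 99.98 + 2 × 87.08 = 274.1 kN.
Allowable strength R_n/Ω = 274.1 / 2 = 137 kN.

137 kN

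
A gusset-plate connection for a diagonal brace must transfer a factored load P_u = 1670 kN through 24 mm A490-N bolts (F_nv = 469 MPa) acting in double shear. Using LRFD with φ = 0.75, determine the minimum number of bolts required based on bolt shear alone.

A_b = π·24²/4 = 452.4 mm².
Per-bolt design strength φR_n = 0.75 × 469 × 452.4 × 2 / 1000 = 318.3 kN.
n ≥ 1670 / 318.3 = 5.247 → use 6 bolts.

6 bolts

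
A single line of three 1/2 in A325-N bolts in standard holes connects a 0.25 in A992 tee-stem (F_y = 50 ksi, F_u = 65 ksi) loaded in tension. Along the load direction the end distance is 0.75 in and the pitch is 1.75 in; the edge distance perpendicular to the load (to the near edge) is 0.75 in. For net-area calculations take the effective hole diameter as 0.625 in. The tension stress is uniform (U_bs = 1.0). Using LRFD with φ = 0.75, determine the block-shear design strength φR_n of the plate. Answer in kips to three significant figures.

25 kips

Shear plane L_v = 0.75 + 2·1.75 = 4.25 in; A_gv = 4.25 × 0.25 = 1.062 in².
A_nv = (4.25 − 2.5·0.625) × 0.25 = 0.6719 in².
A_nt = (0.75 − 0.5·0.625) × 0.25 = 0.1094 in².
0.6 F_u A_nv = 26.2 kips; 0.6 F_y A_gv = 31.88 kips → shear rupture governs the shear term.
R_n = 26.2 + 1.0 × 65 × 0.1094 = 33.31 kips.
Design strength φR_n = 0.75 × 33.31 = 25 kips.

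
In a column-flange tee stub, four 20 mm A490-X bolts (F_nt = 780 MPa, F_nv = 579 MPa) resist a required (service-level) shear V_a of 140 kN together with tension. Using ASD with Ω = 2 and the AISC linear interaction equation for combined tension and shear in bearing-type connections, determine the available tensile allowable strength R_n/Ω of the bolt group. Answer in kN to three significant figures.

A_b = π·20²/4 = 314.2 mm²; f_rv = 140 × 1000 / (4 × 314.2) = 111.4 MPa.
F'_nt = 1.3 F_nt − (Ω F_nt / F_nv) f_rv = 1.3·780 − (2·780/579)·111.4 = 713.8 MPa, capped at F_nt → F'_nt = 713.8 MPa.
R_n = F'_nt · A_b · n = 713.8 × 314.2 × 4 / 1000 = 897 kN.
Allowable strength R_n/Ω = 897 / 2 = 449 kN.

449 kN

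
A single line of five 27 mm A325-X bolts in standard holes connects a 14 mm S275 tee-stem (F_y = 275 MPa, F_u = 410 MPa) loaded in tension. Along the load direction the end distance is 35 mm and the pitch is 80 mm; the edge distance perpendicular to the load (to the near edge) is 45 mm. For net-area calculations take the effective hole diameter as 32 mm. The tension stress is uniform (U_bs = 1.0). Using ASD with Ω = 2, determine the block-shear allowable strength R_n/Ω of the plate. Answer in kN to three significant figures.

Shear plane L_v = 35 + 4·80 = 355 mm; A_gv = 355 × 14 = 4970 mm².
A_nv = (355 − 4.5·32) × 14 = 2954 mm².
A_nt = (45 − 0.5·32) × 14 = 406 mm².
0.6 F_u A_nv = 726.7 kN; 0.6 F_y A_gv = 820.1 kN → shear rupture governs the shear term.
R_n = 726.7 + 1.0 × 410 × 406 / 1000 = 893.1 kN.
Allowable strength R_n/Ω = 893.1 / 2 = 447 kN.

447 kN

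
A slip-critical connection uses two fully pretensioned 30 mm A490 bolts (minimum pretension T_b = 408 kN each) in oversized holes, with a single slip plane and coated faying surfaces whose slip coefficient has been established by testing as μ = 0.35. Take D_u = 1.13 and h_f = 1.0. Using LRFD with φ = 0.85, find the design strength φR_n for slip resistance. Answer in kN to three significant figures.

274 kN

R_n = μ · D_u · h_f · T_b · n_s · n_b = 0.35 × 1.13 × 1.0 × 408 × 1 × 2 = 322.7 kN.
Design strength φR_n = 0.85 × 322.7 = 274 kN.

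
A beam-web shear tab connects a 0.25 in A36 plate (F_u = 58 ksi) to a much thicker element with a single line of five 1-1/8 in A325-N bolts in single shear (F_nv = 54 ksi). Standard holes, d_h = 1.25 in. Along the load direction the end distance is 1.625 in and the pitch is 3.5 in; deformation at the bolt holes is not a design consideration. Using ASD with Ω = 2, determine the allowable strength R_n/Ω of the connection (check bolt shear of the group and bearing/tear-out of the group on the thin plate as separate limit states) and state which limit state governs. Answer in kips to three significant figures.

109 kips (bearing governs)

Bolt shear: A_b = π·1.125²/4 = 0.994 in²; R_n = 54 × 0.994 × 5 × 1 = 268.4 kips → 268.4 / 2 = 134 kips.
Bearing (1.5 l_c t F_u ≤ 3.0 d t F_u): upper limit = 3.0·1.125·0.25·58 = 48.94 kips.
  Edge l_c = 1.625 − 1.25/2 = 1 → r_n = 21.75 kips; interior l_c = 3.5 − 1.25 = 2.25 → r_n = 48.94 kips.
  R_n,bearing = 1·21.75 + 4·48.94 = 217.5 kips → 217.5 / 2 = 109 kips.
Bearing governs: 109 kips.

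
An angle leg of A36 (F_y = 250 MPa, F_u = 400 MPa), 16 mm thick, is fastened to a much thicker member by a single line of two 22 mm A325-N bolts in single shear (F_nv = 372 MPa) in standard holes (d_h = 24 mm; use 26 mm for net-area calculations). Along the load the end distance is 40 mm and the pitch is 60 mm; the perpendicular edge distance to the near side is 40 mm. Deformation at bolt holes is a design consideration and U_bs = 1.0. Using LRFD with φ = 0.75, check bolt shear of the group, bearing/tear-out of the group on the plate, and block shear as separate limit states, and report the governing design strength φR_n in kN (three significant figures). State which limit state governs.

212 kN (bolt shear governs)

Bolt shear: A_b = π·22²/4 = 380.1 mm²; R_n = 372 × 380.1 × 2 × 1 / 1000 = 282.8 kN → 0.75 × 282.8 = 212 kN.
Bearing: edge l_c = 28, r_n = 215 kN; interior l_c = 36, r_n = 276.5 kN; R_n = 215 + 1·276.5 = 491.5 kN → 369 kN.
Block shear: A_gv = 1600, A_nv = 976, A_nt = 432 mm²; R_n = min(0.6F_uA_nv, 0.6F_yA_gv) + U_bs·F_u·A_nt = 407 kN → 305 kN.
Bolt shear governs: 212 kN.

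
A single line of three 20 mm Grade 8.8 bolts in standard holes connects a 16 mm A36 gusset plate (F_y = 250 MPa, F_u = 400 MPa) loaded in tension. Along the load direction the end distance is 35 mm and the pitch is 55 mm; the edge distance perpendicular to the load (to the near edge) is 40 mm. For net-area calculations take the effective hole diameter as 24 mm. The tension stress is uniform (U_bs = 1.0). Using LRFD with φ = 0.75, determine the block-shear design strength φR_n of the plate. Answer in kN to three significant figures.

379 kN

Shear plane L_v = 35 + 2·55 = 145 mm; A_gv = 145 × 16 = 2320 mm².
A_nv = (145 − 2.5·24) × 16 = 1360 mm².
A_nt = (40 − 0.5·24) × 16 = 448 mm².
0.6 F_u A_nv = 326.4 kN; 0.6 F_y A_gv = 348 kN → shear rupture governs the shear term.
R_n = 326.4 + 1.0 × 400 × 448 / 1000 = 505.6 kN.
Design strength φR_n = 0.75 × 505.6 = 379 kN.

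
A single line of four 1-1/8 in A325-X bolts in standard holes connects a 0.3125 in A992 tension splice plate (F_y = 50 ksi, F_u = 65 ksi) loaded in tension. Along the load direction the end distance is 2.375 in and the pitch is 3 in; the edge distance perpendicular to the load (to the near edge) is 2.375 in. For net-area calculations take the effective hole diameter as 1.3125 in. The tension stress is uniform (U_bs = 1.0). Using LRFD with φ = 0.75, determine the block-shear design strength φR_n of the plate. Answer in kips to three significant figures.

88.2 kips

Shear plane L_v = 2.375 + 3·3 = 11.38 in; A_gv = 11.38 × 0.3125 = 3.555 in².
A_nv = (11.38 − 3.5·1.3125) × 0.3125 = 2.119 in².
A_nt = (2.375 − 0.5·1.3125) × 0.3125 = 0.5371 in².
0.6 F_u A_nv = 82.65 kips; 0.6 F_y A_gv = 106.6 kips → shear rupture governs the shear term.
R_n = 82.65 + 1.0 × 65 × 0.5371 = 117.6 kips.
Design strength φR_n = 0.75 × 117.6 = 88.2 kips.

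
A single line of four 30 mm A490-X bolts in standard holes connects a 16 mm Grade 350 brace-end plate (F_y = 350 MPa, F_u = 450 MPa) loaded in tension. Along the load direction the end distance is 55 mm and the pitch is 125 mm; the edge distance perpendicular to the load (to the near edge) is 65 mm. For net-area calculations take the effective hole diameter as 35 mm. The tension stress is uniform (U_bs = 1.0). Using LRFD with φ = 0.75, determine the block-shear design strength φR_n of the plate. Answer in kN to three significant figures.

Shear plane L_v = 55 + 3·125 = 430 mm; A_gv = 430 × 16 = 6880 mm².
A_nv = (430 − 3.5·35) × 16 = 4920 mm².
A_nt = (65 − 0.5·35) × 16 = 760 mm².
0.6 F_u A_nv = 1328 kN; 0.6 F_y A_gv = 1445 kN → shear rupture governs the shear term.
R_n = 1328 + 1.0 × 450 × 760 / 1000 = 1670 kN.
Design strength φR_n = 0.75 × 1670 = 1250 kN.

1250 kN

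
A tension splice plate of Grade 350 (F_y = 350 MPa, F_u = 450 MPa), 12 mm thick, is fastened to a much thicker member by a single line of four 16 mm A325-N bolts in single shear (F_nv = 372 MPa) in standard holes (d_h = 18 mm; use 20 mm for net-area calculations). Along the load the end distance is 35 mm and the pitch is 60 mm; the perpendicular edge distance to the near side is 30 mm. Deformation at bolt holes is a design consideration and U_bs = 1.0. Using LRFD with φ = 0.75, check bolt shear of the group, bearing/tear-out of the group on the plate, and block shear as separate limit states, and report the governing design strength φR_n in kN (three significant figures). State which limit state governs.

Bolt shear: A_b = π·16²/4 = 201.1 mm²; R_n = 372 × 201.1 × 4 × 1 / 1000 = 299.2 kN → 0.75 × 299.2 = 224 kN.
Bearing: edge l_c = 26, r_n = 168.5 kN; interior l_c = 42, r_n = 207.4 kN; R_n = 168.5 + 3·207.4 = 790.6 kN → 593 kN.
Block shear: A_gv = 2580, A_nv = 1740, A_nt = 240 mm²; R_n = min(0.6F_uA_nv, 0.6F_yA_gv) + U_bs·F_u·A_nt = 577.8 kN → 433 kN.
Bolt shear governs: 224 kN.

224 kN (bolt shear governs)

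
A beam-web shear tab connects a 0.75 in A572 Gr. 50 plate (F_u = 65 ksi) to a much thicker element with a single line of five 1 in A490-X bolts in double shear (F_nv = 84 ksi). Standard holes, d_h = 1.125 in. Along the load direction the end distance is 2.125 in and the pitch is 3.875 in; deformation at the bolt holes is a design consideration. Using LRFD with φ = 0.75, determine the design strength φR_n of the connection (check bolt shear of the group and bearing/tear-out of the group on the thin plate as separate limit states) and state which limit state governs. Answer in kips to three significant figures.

Bolt shear: A_b = π·1²/4 = 0.7854 in²; R_n = 84 × 0.7854 × 5 × 2 = 659.7 kips → 0.75 × 659.7 = 495 kips.
Bearing (1.2 l_c t F_u ≤ 2.4 d t F_u): upper limit = 2.4·1·0.75·65 = 117 kips.
  Edge l_c = 2.125 − 1.125/2 = 1.562 → r_n = 91.41 kips; interior l_c = 3.875 − 1.125 = 2.75 → r_n = 117 kips.
  R_n,bearing = 1·91.41 + 4·117 = 559.4 kips → 0.75 × 559.4 = 420 kips.
Bearing governs: 420 kips.

420 kips (bearing governs)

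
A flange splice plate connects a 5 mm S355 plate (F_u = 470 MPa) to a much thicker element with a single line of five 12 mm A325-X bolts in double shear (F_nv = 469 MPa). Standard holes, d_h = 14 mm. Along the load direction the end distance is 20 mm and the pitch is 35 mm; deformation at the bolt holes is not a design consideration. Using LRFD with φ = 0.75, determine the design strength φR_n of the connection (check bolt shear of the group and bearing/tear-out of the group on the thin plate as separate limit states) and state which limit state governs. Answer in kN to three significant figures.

256 kN (bearing governs)

Bolt shear: A_b = π·12²/4 = 113.1 mm²; R_n = 469 × 113.1 × 5 × 2 / 1000 = 530.4 kN → 0.75 × 530.4 = 398 kN.
Bearing (1.5 l_c t F_u ≤ 3.0 d t F_u): upper limit = 3.0·12·5·470 / 1000 = 84.6 kN.
  Edge l_c = 20 − 14/2 = 13 → r_n = 45.83 kN; interior l_c = 35 − 14 = 21 → r_n = 74.03 kN.
  R_n,bearing = 1·45.83 + 4·74.03 = 341.9 kN → 0.75 × 341.9 = 256 kN.
Bearing governs: 256 kN.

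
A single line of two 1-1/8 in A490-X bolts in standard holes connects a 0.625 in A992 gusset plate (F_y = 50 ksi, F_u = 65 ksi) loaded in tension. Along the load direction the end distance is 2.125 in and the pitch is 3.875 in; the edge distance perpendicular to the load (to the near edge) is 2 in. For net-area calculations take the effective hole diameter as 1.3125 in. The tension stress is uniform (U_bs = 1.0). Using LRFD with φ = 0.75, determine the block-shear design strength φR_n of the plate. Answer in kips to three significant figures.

115 kips

Shear plane L_v = 2.125 + 1·3.875 = 6 in; A_gv = 6 × 0.625 = 3.75 in².
A_nv = (6 − 1.5·1.3125) × 0.625 = 2.52 in².
A_nt = (2 − 0.5·1.3125) × 0.625 = 0.8398 in².
0.6 F_u A_nv = 98.26 kips; 0.6 F_y A_gv = 112.5 kips → shear rupture governs the shear term.
R_n = 98.26 + 1.0 × 65 × 0.8398 = 152.9 kips.
Design strength φR_n = 0.75 × 152.9 = 115 kips.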